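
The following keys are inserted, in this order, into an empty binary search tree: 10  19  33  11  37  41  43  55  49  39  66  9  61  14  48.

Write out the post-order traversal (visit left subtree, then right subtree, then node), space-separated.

9 14 11 39 48 49 61 66 55 43 41 37 33 19 10

10: root
19: right child of 10 (depth 1)
33: right child of 19 (depth 2)
11: left child of 19 (depth 2)
37: right child of 33 (depth 3)
41: right child of 37 (depth 4)
43: right child of 41 (depth 5)
55: right child of 43 (depth 6)
49: left child of 55 (depth 7)
39: left child of 41 (depth 5)
66: right child of 55 (depth 7)
9: left child of 10 (depth 1)
61: left child of 66 (depth 8)
14: right child of 11 (depth 3)
48: left child of 49 (depth 8)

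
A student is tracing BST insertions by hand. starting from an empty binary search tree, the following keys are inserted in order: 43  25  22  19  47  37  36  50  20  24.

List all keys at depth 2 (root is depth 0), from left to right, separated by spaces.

43: root
25: left child of 43 (depth 1)
22: left child of 25 (depth 2)
19: left child of 22 (depth 3)
47: right child of 43 (depth 1)
37: right child of 25 (depth 2)
36: left child of 37 (depth 3)
50: right child of 47 (depth 2)
20: right child of 19 (depth 4)
24: right child of 22 (depth 3)

22 37 50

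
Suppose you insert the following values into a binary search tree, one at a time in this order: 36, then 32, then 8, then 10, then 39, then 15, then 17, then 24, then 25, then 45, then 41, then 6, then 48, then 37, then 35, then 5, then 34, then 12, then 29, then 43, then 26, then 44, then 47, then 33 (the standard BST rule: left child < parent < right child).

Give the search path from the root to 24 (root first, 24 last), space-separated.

36 32 8 10 15 17 24

Insert 36: tree is empty, so 36 becomes the root.
Insert 32: 32 < 36 → go left. Place as left child of 36.
Insert 8: 8 < 36 → go left; 8 < 32 → go left. Place as left child of 32.
Insert 10: 10 < 36 → go left; 10 < 32 → go left; 10 > 8 → go right. Place as right child of 8.
Insert 39: 39 > 36 → go right. Place as right child of 36.
Insert 15: 15 < 36 → go left; 15 < 32 → go left; 15 > 8 → go right; 15 > 10 → go right. Place as right child of 10.
Insert 17: 17 < 36 → go left; 17 < 32 → go left; 17 > 8 → go right; 17 > 10 → go right; 17 > 15 → go right. Place as right child of 15.
Insert 24: 24 < 36 → go left; 24 < 32 → go left; 24 > 8 → go right; 24 > 10 → go right; 24 > 15 → go right; 24 > 17 → go right. Place as right child of 17.
Insert 25: 25 < 36 → go left; 25 < 32 → go left; 25 > 8 → go right; 25 > 10 → go right; 25 > 15 → go right; 25 > 17 → go right; 25 > 24 → go right. Place as right child of 24.
Insert 45: 45 > 36 → go right; 45 > 39 → go right. Place as right child of 39.
Insert 41: 41 > 36 → go right; 41 > 39 → go right; 41 < 45 → go left. Place as left child of 45.
Insert 6: 6 < 36 → go left; 6 < 32 → go left; 6 < 8 → go left. Place as left child of 8.
Insert 48: 48 > 36 → go right; 48 > 39 → go right; 48 > 45 → go right. Place as right child of 45.
Insert 37: 37 > 36 → go right; 37 < 39 → go left. Place as left child of 39.
Insert 35: 35 < 36 → go left; 35 > 32 → go right. Place as right child of 32.
Insert 5: 5 < 36 → go left; 5 < 32 → go left; 5 < 8 → go left; 5 < 6 → go left. Place as left child of 6.
Insert 34: 34 < 36 → go left; 34 > 32 → go right; 34 < 35 → go left. Place as left child of 35.
Insert 12: 12 < 36 → go left; 12 < 32 → go left; 12 > 8 → go right; 12 > 10 → go right; 12 < 15 → go left. Place as left child of 15.
Insert 29: 29 < 36 → go left; 29 < 32 → go left; 29 > 8 → go right; 29 > 10 → go right; 29 > 15 → go right; 29 > 17 → go right; 29 > 24 → go right; 29 > 25 → go right. Place as right child of 25.
Insert 43: 43 > 36 → go right; 43 > 39 → go right; 43 < 45 → go left; 43 > 41 → go right. Place as right child of 41.
Insert 26: 26 < 36 → go left; 26 < 32 → go left; 26 > 8 → go right; 26 > 10 → go right; 26 > 15 → go right; 26 > 17 → go right; 26 > 24 → go right; 26 > 25 → go right; 26 < 29 → go left. Place as left child of 29.
Insert 44: 44 > 36 → go right; 44 > 39 → go right; 44 < 45 → go left; 44 > 41 → go right; 44 > 43 → go right. Place as right child of 43.
Insert 47: 47 > 36 → go right; 47 > 39 → go right; 47 > 45 → go right; 47 < 48 → go left. Place as left child of 48.
Insert 33: 33 < 36 → go left; 33 > 32 → go right; 33 < 35 → go left; 33 < 34 → go left. Place as left child of 34.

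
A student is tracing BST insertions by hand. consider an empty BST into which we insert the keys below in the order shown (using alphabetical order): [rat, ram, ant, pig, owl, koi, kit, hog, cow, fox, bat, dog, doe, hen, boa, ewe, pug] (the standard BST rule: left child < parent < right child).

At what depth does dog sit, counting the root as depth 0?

rat: root
ram: left child of rat (depth 1)
ant: left child of ram (depth 2)
pig: right child of ant (depth 3)
owl: left child of pig (depth 4)
koi: left child of owl (depth 5)
kit: left child of koi (depth 6)
hog: left child of kit (depth 7)
cow: left child of hog (depth 8)
fox: right child of cow (depth 9)
bat: left child of cow (depth 9)
dog: left child of fox (depth 10)
doe: left child of dog (depth 11)
hen: right child of fox (depth 10)
boa: right child of bat (depth 10)
ewe: right child of dog (depth 11)
pug: right child of pig (depth 4)

Path to dog: rat → ram → ant → pig → owl → koi → kit → hog → cow → fox → dog, which is 10 edges.

10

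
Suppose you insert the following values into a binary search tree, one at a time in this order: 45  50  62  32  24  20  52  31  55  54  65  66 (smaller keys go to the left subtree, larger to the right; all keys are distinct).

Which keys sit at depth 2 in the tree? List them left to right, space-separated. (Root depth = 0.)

Insert 45: tree is empty, so 45 becomes the root.
Insert 50: 50 > 45 → go right. Place as right child of 45.
Insert 62: 62 > 45 → go right; 62 > 50 → go right. Place as right child of 50.
Insert 32: 32 < 45 → go left. Place as left child of 45.
Insert 24: 24 < 45 → go left; 24 < 32 → go left. Place as left child of 32.
Insert 20: 20 < 45 → go left; 20 < 32 → go left; 20 < 24 → go left. Place as left child of 24.
Insert 52: 52 > 45 → go right; 52 > 50 → go right; 52 < 62 → go left. Place as left child of 62.
Insert 31: 31 < 45 → go left; 31 < 32 → go left; 31 > 24 → go right. Place as right child of 24.
Insert 55: 55 > 45 → go right; 55 > 50 → go right; 55 < 62 → go left; 55 > 52 → go right. Place as right child of 52.
Insert 54: 54 > 45 → go right; 54 > 50 → go right; 54 < 62 → go left; 54 > 52 → go right; 54 < 55 → go left. Place as left child of 55.
Insert 65: 65 > 45 → go right; 65 > 50 → go right; 65 > 62 → go right. Place as right child of 62.
Insert 66: 66 > 45 → go right; 66 > 50 → go right; 66 > 62 → go right; 66 > 65 → go right. Place as right child of 65.

24 62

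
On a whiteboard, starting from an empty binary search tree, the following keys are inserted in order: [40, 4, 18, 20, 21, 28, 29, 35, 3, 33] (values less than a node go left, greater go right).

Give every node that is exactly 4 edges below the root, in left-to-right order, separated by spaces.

40: root
4: left child of 40 (depth 1)
18: right child of 4 (depth 2)
20: right child of 18 (depth 3)
21: right child of 20 (depth 4)
28: right child of 21 (depth 5)
29: right child of 28 (depth 6)
35: right child of 29 (depth 7)
3: left child of 4 (depth 2)
33: left child of 35 (depth 8)

21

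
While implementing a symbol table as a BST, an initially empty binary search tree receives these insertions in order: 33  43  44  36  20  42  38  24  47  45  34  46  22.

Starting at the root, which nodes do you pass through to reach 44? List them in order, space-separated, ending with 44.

33 43 44

33: root
43: right child of 33 (depth 1)
44: right child of 43 (depth 2)
36: left child of 43 (depth 2)
20: left child of 33 (depth 1)
42: right child of 36 (depth 3)
38: left child of 42 (depth 4)
24: right child of 20 (depth 2)
47: right child of 44 (depth 3)
45: left child of 47 (depth 4)
34: left child of 36 (depth 3)
46: right child of 45 (depth 5)
22: left child of 24 (depth 3)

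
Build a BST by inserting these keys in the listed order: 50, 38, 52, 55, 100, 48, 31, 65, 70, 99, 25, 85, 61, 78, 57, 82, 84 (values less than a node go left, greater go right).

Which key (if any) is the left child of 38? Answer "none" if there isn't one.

31

Insert 50: tree is empty, so 50 becomes the root.
Insert 38: 38 < 50 → go left. Place as left child of 50.
Insert 52: 52 > 50 → go right. Place as right child of 50.
Insert 55: 55 > 50 → go right; 55 > 52 → go right. Place as right child of 52.
Insert 100: 100 > 50 → go right; 100 > 52 → go right; 100 > 55 → go right. Place as right child of 55.
Insert 48: 48 < 50 → go left; 48 > 38 → go right. Place as right child of 38.
Insert 31: 31 < 50 → go left; 31 < 38 → go left. Place as left child of 38.
Insert 65: 65 > 50 → go right; 65 > 52 → go right; 65 > 55 → go right; 65 < 100 → go left. Place as left child of 100.
Insert 70: 70 > 50 → go right; 70 > 52 → go right; 70 > 55 → go right; 70 < 100 → go left; 70 > 65 → go right. Place as right child of 65.
Insert 99: 99 > 50 → go right; 99 > 52 → go right; 99 > 55 → go right; 99 < 100 → go left; 99 > 65 → go right; 99 > 70 → go right. Place as right child of 70.
Insert 25: 25 < 50 → go left; 25 < 38 → go left; 25 < 31 → go left. Place as left child of 31.
Insert 85: 85 > 50 → go right; 85 > 52 → go right; 85 > 55 → go right; 85 < 100 → go left; 85 > 65 → go right; 85 > 70 → go right; 85 < 99 → go left. Place as left child of 99.
Insert 61: 61 > 50 → go right; 61 > 52 → go right; 61 > 55 → go right; 61 < 100 → go left; 61 < 65 → go left. Place as left child of 65.
Insert 78: 78 > 50 → go right; 78 > 52 → go right; 78 > 55 → go right; 78 < 100 → go left; 78 > 65 → go right; 78 > 70 → go right; 78 < 99 → go left; 78 < 85 → go left. Place as left child of 85.
Insert 57: 57 > 50 → go right; 57 > 52 → go right; 57 > 55 → go right; 57 < 100 → go left; 57 < 65 → go left; 57 < 61 → go left. Place as left child of 61.
Insert 82: 82 > 50 → go right; 82 > 52 → go right; 82 > 55 → go right; 82 < 100 → go left; 82 > 65 → go right; 82 > 70 → go right; 82 < 99 → go left; 82 < 85 → go left; 82 > 78 → go right. Place as right child of 78.
Insert 84: 84 > 50 → go right; 84 > 52 → go right; 84 > 55 → go right; 84 < 100 → go left; 84 > 65 → go right; 84 > 70 → go right; 84 < 99 → go left; 84 < 85 → go left; 84 > 78 → go right; 84 > 82 → go right. Place as right child of 82.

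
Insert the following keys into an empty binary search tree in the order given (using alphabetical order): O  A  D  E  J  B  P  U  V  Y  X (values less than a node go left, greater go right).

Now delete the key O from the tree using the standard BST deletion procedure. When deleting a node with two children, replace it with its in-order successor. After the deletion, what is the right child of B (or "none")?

none

O: root
A: left child of O (depth 1)
D: right child of A (depth 2)
E: right child of D (depth 3)
J: right child of E (depth 4)
B: left child of D (depth 3)
P: right child of O (depth 1)
U: right child of P (depth 2)
V: right child of U (depth 3)
Y: right child of V (depth 4)
X: left child of Y (depth 5)

Delete O (two children — replace with in-order successor).
After deletion, B's right child: none.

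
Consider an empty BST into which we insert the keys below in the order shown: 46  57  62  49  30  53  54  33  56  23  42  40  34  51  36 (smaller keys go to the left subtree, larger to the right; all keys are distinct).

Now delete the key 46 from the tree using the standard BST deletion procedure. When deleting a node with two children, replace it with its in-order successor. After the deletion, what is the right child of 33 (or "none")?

42

Insert 46: tree is empty, so 46 becomes the root.
Insert 57: 57 > 46 → go right. Place as right child of 46.
Insert 62: 62 > 46 → go right; 62 > 57 → go right. Place as right child of 57.
Insert 49: 49 > 46 → go right; 49 < 57 → go left. Place as left child of 57.
Insert 30: 30 < 46 → go left. Place as left child of 46.
Insert 53: 53 > 46 → go right; 53 < 57 → go left; 53 > 49 → go right. Place as right child of 49.
Insert 54: 54 > 46 → go right; 54 < 57 → go left; 54 > 49 → go right; 54 > 53 → go right. Place as right child of 53.
Insert 33: 33 < 46 → go left; 33 > 30 → go right. Place as right child of 30.
Insert 56: 56 > 46 → go right; 56 < 57 → go left; 56 > 49 → go right; 56 > 53 → go right; 56 > 54 → go right. Place as right child of 54.
Insert 23: 23 < 46 → go left; 23 < 30 → go left. Place as left child of 30.
Insert 42: 42 < 46 → go left; 42 > 30 → go right; 42 > 33 → go right. Place as right child of 33.
Insert 40: 40 < 46 → go left; 40 > 30 → go right; 40 > 33 → go right; 40 < 42 → go left. Place as left child of 42.
Insert 34: 34 < 46 → go left; 34 > 30 → go right; 34 > 33 → go right; 34 < 42 → go left; 34 < 40 → go left. Place as left child of 40.
Insert 51: 51 > 46 → go right; 51 < 57 → go left; 51 > 49 → go right; 51 < 53 → go left. Place as left child of 53.
Insert 36: 36 < 46 → go left; 36 > 30 → go right; 36 > 33 → go right; 36 < 42 → go left; 36 < 40 → go left; 36 > 34 → go right. Place as right child of 34.

Delete 46 (two children — replace with in-order successor).
After deletion, 33's right child: 42.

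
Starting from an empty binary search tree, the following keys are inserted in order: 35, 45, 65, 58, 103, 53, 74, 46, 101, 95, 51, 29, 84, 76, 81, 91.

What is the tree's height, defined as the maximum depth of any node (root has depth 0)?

9

Insert 35: tree is empty, so 35 becomes the root.
Insert 45: 45 > 35 → go right. Place as right child of 35.
Insert 65: 65 > 35 → go right; 65 > 45 → go right. Place as right child of 45.
Insert 58: 58 > 35 → go right; 58 > 45 → go right; 58 < 65 → go left. Place as left child of 65.
Insert 103: 103 > 35 → go right; 103 > 45 → go right; 103 > 65 → go right. Place as right child of 65.
Insert 53: 53 > 35 → go right; 53 > 45 → go right; 53 < 65 → go left; 53 < 58 → go left. Place as left child of 58.
Insert 74: 74 > 35 → go right; 74 > 45 → go right; 74 > 65 → go right; 74 < 103 → go left. Place as left child of 103.
Insert 46: 46 > 35 → go right; 46 > 45 → go right; 46 < 65 → go left; 46 < 58 → go left; 46 < 53 → go left. Place as left child of 53.
Insert 101: 101 > 35 → go right; 101 > 45 → go right; 101 > 65 → go right; 101 < 103 → go left; 101 > 74 → go right. Place as right child of 74.
Insert 95: 95 > 35 → go right; 95 > 45 → go right; 95 > 65 → go right; 95 < 103 → go left; 95 > 74 → go right; 95 < 101 → go left. Place as left child of 101.
Insert 51: 51 > 35 → go right; 51 > 45 → go right; 51 < 65 → go left; 51 < 58 → go left; 51 < 53 → go left; 51 > 46 → go right. Place as right child of 46.
Insert 29: 29 < 35 → go left. Place as left child of 35.
Insert 84: 84 > 35 → go right; 84 > 45 → go right; 84 > 65 → go right; 84 < 103 → go left; 84 > 74 → go right; 84 < 101 → go left; 84 < 95 → go left. Place as left child of 95.
Insert 76: 76 > 35 → go right; 76 > 45 → go right; 76 > 65 → go right; 76 < 103 → go left; 76 > 74 → go right; 76 < 101 → go left; 76 < 95 → go left; 76 < 84 → go left. Place as left child of 84.
Insert 81: 81 > 35 → go right; 81 > 45 → go right; 81 > 65 → go right; 81 < 103 → go left; 81 > 74 → go right; 81 < 101 → go left; 81 < 95 → go left; 81 < 84 → go left; 81 > 76 → go right. Place as right child of 76.
Insert 91: 91 > 35 → go right; 91 > 45 → go right; 91 > 65 → go right; 91 < 103 → go left; 91 > 74 → go right; 91 < 101 → go left; 91 < 95 → go left; 91 > 84 → go right. Place as right child of 84.

The deepest node is 81 at depth 9.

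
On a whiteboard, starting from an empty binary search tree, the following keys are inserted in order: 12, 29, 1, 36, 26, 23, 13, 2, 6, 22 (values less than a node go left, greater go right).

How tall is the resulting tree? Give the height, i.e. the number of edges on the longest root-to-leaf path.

Insert 12: tree is empty, so 12 becomes the root.
Insert 29: 29 > 12 → go right. Place as right child of 12.
Insert 1: 1 < 12 → go left. Place as left child of 12.
Insert 36: 36 > 12 → go right; 36 > 29 → go right. Place as right child of 29.
Insert 26: 26 > 12 → go right; 26 < 29 → go left. Place as left child of 29.
Insert 23: 23 > 12 → go right; 23 < 29 → go left; 23 < 26 → go left. Place as left child of 26.
Insert 13: 13 > 12 → go right; 13 < 29 → go left; 13 < 26 → go left; 13 < 23 → go left. Place as left child of 23.
Insert 2: 2 < 12 → go left; 2 > 1 → go right. Place as right child of 1.
Insert 6: 6 < 12 → go left; 6 > 1 → go right; 6 > 2 → go right. Place as right child of 2.
Insert 22: 22 > 12 → go right; 22 < 29 → go left; 22 < 26 → go left; 22 < 23 → go left; 22 > 13 → go right. Place as right child of 13.

The deepest node is 22 at depth 5.

5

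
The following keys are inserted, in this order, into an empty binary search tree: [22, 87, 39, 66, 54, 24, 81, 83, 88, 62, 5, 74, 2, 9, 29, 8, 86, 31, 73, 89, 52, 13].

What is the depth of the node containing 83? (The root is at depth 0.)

Resulting structure (node: left, right):
  22: L=5, R=87
  87: L=39, R=88
  39: L=24, R=66
  66: L=54, R=81
  54: L=52, R=62
  24: L=–, R=29
  81: L=74, R=83
  83: L=–, R=86
  88: L=–, R=89
  62: L=–, R=–
  5: L=2, R=9
  74: L=73, R=–
  2: L=–, R=–
  9: L=8, R=13
  29: L=–, R=31
  8: L=–, R=–
  86: L=–, R=–
  31: L=–, R=–
  73: L=–, R=–
  89: L=–, R=–
  52: L=–, R=–
  13: L=–, R=–

Path to 83: 22 → 87 → 39 → 66 → 81 → 83, which is 5 edges.

5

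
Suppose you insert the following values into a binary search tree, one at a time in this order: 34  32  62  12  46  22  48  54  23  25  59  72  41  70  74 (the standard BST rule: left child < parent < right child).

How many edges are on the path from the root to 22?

34: root
32: left child of 34 (depth 1)
62: right child of 34 (depth 1)
12: left child of 32 (depth 2)
46: left child of 62 (depth 2)
22: right child of 12 (depth 3)
48: right child of 46 (depth 3)
54: right child of 48 (depth 4)
23: right child of 22 (depth 4)
25: right child of 23 (depth 5)
59: right child of 54 (depth 5)
72: right child of 62 (depth 2)
41: left child of 46 (depth 3)
70: left child of 72 (depth 3)
74: right child of 72 (depth 3)

Path to 22: 34 → 32 → 12 → 22, which is 3 edges.

3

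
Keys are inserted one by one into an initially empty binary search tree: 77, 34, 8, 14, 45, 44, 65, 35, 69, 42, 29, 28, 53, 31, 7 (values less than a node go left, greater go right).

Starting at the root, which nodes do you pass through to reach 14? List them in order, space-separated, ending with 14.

Insert 77: tree is empty, so 77 becomes the root.
Insert 34: 34 < 77 → go left. Place as left child of 77.
Insert 8: 8 < 77 → go left; 8 < 34 → go left. Place as left child of 34.
Insert 14: 14 < 77 → go left; 14 < 34 → go left; 14 > 8 → go right. Place as right child of 8.
Insert 45: 45 < 77 → go left; 45 > 34 → go right. Place as right child of 34.
Insert 44: 44 < 77 → go left; 44 > 34 → go right; 44 < 45 → go left. Place as left child of 45.
Insert 65: 65 < 77 → go left; 65 > 34 → go right; 65 > 45 → go right. Place as right child of 45.
Insert 35: 35 < 77 → go left; 35 > 34 → go right; 35 < 45 → go left; 35 < 44 → go left. Place as left child of 44.
Insert 69: 69 < 77 → go left; 69 > 34 → go right; 69 > 45 → go right; 69 > 65 → go right. Place as right child of 65.
Insert 42: 42 < 77 → go left; 42 > 34 → go right; 42 < 45 → go left; 42 < 44 → go left; 42 > 35 → go right. Place as right child of 35.
Insert 29: 29 < 77 → go left; 29 < 34 → go left; 29 > 8 → go right; 29 > 14 → go right. Place as right child of 14.
Insert 28: 28 < 77 → go left; 28 < 34 → go left; 28 > 8 → go right; 28 > 14 → go right; 28 < 29 → go left. Place as left child of 29.
Insert 53: 53 < 77 → go left; 53 > 34 → go right; 53 > 45 → go right; 53 < 65 → go left. Place as left child of 65.
Insert 31: 31 < 77 → go left; 31 < 34 → go left; 31 > 8 → go right; 31 > 14 → go right; 31 > 29 → go right. Place as right child of 29.
Insert 7: 7 < 77 → go left; 7 < 34 → go left; 7 < 8 → go left. Place as left child of 8.

77 34 8 14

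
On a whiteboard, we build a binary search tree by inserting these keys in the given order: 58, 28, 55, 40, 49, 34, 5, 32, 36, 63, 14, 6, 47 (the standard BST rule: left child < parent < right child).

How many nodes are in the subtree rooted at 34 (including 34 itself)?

3

Resulting structure (node: left, right):
  58: L=28, R=63
  28: L=5, R=55
  55: L=40, R=–
  40: L=34, R=49
  49: L=47, R=–
  34: L=32, R=36
  5: L=–, R=14
  32: L=–, R=–
  36: L=–, R=–
  63: L=–, R=–
  14: L=6, R=–
  6: L=–, R=–
  47: L=–, R=–

Subtree rooted at 34 contains: 34, 32, 36 — 3 nodes.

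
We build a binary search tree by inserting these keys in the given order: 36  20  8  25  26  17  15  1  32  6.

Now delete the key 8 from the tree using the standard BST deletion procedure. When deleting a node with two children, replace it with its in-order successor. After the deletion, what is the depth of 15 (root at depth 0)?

2

Insert 36: tree is empty, so 36 becomes the root.
Insert 20: 20 < 36 → go left. Place as left child of 36.
Insert 8: 8 < 36 → go left; 8 < 20 → go left. Place as left child of 20.
Insert 25: 25 < 36 → go left; 25 > 20 → go right. Place as right child of 20.
Insert 26: 26 < 36 → go left; 26 > 20 → go right; 26 > 25 → go right. Place as right child of 25.
Insert 17: 17 < 36 → go left; 17 < 20 → go left; 17 > 8 → go right. Place as right child of 8.
Insert 15: 15 < 36 → go left; 15 < 20 → go left; 15 > 8 → go right; 15 < 17 → go left. Place as left child of 17.
Insert 1: 1 < 36 → go left; 1 < 20 → go left; 1 < 8 → go left. Place as left child of 8.
Insert 32: 32 < 36 → go left; 32 > 20 → go right; 32 > 25 → go right; 32 > 26 → go right. Place as right child of 26.
Insert 6: 6 < 36 → go left; 6 < 20 → go left; 6 < 8 → go left; 6 > 1 → go right. Place as right child of 1.

Delete 8 (two children — replace with in-order successor).
After deletion, path to 15: 36 → 20 → 15.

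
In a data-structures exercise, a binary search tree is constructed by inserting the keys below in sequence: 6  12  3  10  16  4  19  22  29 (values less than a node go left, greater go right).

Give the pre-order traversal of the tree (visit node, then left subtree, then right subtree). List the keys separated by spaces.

6 3 4 12 10 16 19 22 29

Insert 6: tree is empty, so 6 becomes the root.
Insert 12: 12 > 6 → go right. Place as right child of 6.
Insert 3: 3 < 6 → go left. Place as left child of 6.
Insert 10: 10 > 6 → go right; 10 < 12 → go left. Place as left child of 12.
Insert 16: 16 > 6 → go right; 16 > 12 → go right. Place as right child of 12.
Insert 4: 4 < 6 → go left; 4 > 3 → go right. Place as right child of 3.
Insert 19: 19 > 6 → go right; 19 > 12 → go right; 19 > 16 → go right. Place as right child of 16.
Insert 22: 22 > 6 → go right; 22 > 12 → go right; 22 > 16 → go right; 22 > 19 → go right. Place as right child of 19.
Insert 29: 29 > 6 → go right; 29 > 12 → go right; 29 > 16 → go right; 29 > 19 → go right; 29 > 22 → go right. Place as right child of 22.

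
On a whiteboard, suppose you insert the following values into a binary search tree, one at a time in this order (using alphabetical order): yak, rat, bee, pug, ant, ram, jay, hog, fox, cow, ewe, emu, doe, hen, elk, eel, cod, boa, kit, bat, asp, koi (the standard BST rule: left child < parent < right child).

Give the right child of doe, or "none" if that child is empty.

elk

Resulting structure (node: left, right):
  yak: L=rat, R=–
  rat: L=bee, R=–
  bee: L=ant, R=pug
  pug: L=jay, R=ram
  ant: L=–, R=bat
  ram: L=–, R=–
  jay: L=hog, R=kit
  hog: L=fox, R=–
  fox: L=cow, R=hen
  cow: L=cod, R=ewe
  ewe: L=emu, R=–
  emu: L=doe, R=–
  doe: L=–, R=elk
  hen: L=–, R=–
  elk: L=eel, R=–
  eel: L=–, R=–
  cod: L=boa, R=–
  boa: L=–, R=–
  kit: L=–, R=koi
  bat: L=asp, R=–
  asp: L=–, R=–
  koi: L=–, R=–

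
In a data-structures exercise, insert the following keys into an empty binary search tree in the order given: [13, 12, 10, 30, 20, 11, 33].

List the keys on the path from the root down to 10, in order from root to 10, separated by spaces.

13 12 10

13: root
12: left child of 13 (depth 1)
10: left child of 12 (depth 2)
30: right child of 13 (depth 1)
20: left child of 30 (depth 2)
11: right child of 10 (depth 3)
33: right child of 30 (depth 2)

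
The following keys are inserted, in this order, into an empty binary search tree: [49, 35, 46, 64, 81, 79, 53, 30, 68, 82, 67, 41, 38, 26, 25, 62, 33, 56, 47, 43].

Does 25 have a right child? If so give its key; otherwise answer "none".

49: root
35: left child of 49 (depth 1)
46: right child of 35 (depth 2)
64: right child of 49 (depth 1)
81: right child of 64 (depth 2)
79: left child of 81 (depth 3)
53: left child of 64 (depth 2)
30: left child of 35 (depth 2)
68: left child of 79 (depth 4)
82: right child of 81 (depth 3)
67: left child of 68 (depth 5)
41: left child of 46 (depth 3)
38: left child of 41 (depth 4)
26: left child of 30 (depth 3)
25: left child of 26 (depth 4)
62: right child of 53 (depth 3)
33: right child of 30 (depth 3)
56: left child of 62 (depth 4)
47: right child of 46 (depth 3)
43: right child of 41 (depth 4)

none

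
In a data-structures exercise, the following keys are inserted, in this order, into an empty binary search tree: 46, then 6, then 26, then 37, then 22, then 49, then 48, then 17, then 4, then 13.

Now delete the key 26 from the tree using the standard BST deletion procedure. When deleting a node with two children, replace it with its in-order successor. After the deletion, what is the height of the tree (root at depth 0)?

Insert 46: tree is empty, so 46 becomes the root.
Insert 6: 6 < 46 → go left. Place as left child of 46.
Insert 26: 26 < 46 → go left; 26 > 6 → go right. Place as right child of 6.
Insert 37: 37 < 46 → go left; 37 > 6 → go right; 37 > 26 → go right. Place as right child of 26.
Insert 22: 22 < 46 → go left; 22 > 6 → go right; 22 < 26 → go left. Place as left child of 26.
Insert 49: 49 > 46 → go right. Place as right child of 46.
Insert 48: 48 > 46 → go right; 48 < 49 → go left. Place as left child of 49.
Insert 17: 17 < 46 → go left; 17 > 6 → go right; 17 < 26 → go left; 17 < 22 → go left. Place as left child of 22.
Insert 4: 4 < 46 → go left; 4 < 6 → go left. Place as left child of 6.
Insert 13: 13 < 46 → go left; 13 > 6 → go right; 13 < 26 → go left; 13 < 22 → go left; 13 < 17 → go left. Place as left child of 17.

Delete 26 (two children — replace with in-order successor).
After deletion, deepest node is 13 at depth 5.

5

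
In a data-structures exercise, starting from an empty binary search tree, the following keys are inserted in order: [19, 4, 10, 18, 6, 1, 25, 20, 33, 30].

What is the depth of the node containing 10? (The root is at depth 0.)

19: root
4: left child of 19 (depth 1)
10: right child of 4 (depth 2)
18: right child of 10 (depth 3)
6: left child of 10 (depth 3)
1: left child of 4 (depth 2)
25: right child of 19 (depth 1)
20: left child of 25 (depth 2)
33: right child of 25 (depth 2)
30: left child of 33 (depth 3)

Path to 10: 19 → 4 → 10, which is 2 edges.

2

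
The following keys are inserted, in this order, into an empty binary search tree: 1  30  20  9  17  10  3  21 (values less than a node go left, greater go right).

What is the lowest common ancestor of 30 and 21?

Insert 1: tree is empty, so 1 becomes the root.
Insert 30: 30 > 1 → go right. Place as right child of 1.
Insert 20: 20 > 1 → go right; 20 < 30 → go left. Place as left child of 30.
Insert 9: 9 > 1 → go right; 9 < 30 → go left; 9 < 20 → go left. Place as left child of 20.
Insert 17: 17 > 1 → go right; 17 < 30 → go left; 17 < 20 → go left; 17 > 9 → go right. Place as right child of 9.
Insert 10: 10 > 1 → go right; 10 < 30 → go left; 10 < 20 → go left; 10 > 9 → go right; 10 < 17 → go left. Place as left child of 17.
Insert 3: 3 > 1 → go right; 3 < 30 → go left; 3 < 20 → go left; 3 < 9 → go left. Place as left child of 9.
Insert 21: 21 > 1 → go right; 21 < 30 → go left; 21 > 20 → go right. Place as right child of 20.

Path to 30: 1 → 30
Path to 21: 1 → 30 → 20 → 21
30 lies on both paths and is an ancestor of the other node.

30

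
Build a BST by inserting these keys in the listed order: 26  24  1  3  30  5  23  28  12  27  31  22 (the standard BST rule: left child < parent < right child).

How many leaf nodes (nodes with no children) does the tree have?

3

Insert 26: tree is empty, so 26 becomes the root.
Insert 24: 24 < 26 → go left. Place as left child of 26.
Insert 1: 1 < 26 → go left; 1 < 24 → go left. Place as left child of 24.
Insert 3: 3 < 26 → go left; 3 < 24 → go left; 3 > 1 → go right. Place as right child of 1.
Insert 30: 30 > 26 → go right. Place as right child of 26.
Insert 5: 5 < 26 → go left; 5 < 24 → go left; 5 > 1 → go right; 5 > 3 → go right. Place as right child of 3.
Insert 23: 23 < 26 → go left; 23 < 24 → go left; 23 > 1 → go right; 23 > 3 → go right; 23 > 5 → go right. Place as right child of 5.
Insert 28: 28 > 26 → go right; 28 < 30 → go left. Place as left child of 30.
Insert 12: 12 < 26 → go left; 12 < 24 → go left; 12 > 1 → go right; 12 > 3 → go right; 12 > 5 → go right; 12 < 23 → go left. Place as left child of 23.
Insert 27: 27 > 26 → go right; 27 < 30 → go left; 27 < 28 → go left. Place as left child of 28.
Insert 31: 31 > 26 → go right; 31 > 30 → go right. Place as right child of 30.
Insert 22: 22 < 26 → go left; 22 < 24 → go left; 22 > 1 → go right; 22 > 3 → go right; 22 > 5 → go right; 22 < 23 → go left; 22 > 12 → go right. Place as right child of 12.

Leaves: 22, 27, 31 — 3 in total.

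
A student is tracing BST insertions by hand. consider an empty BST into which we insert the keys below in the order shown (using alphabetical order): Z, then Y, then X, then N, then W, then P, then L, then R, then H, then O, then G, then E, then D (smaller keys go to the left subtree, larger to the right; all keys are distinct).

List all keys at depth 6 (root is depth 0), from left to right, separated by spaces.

Z: root
Y: left child of Z (depth 1)
X: left child of Y (depth 2)
N: left child of X (depth 3)
W: right child of N (depth 4)
P: left child of W (depth 5)
L: left child of N (depth 4)
R: right child of P (depth 6)
H: left child of L (depth 5)
O: left child of P (depth 6)
G: left child of H (depth 6)
E: left child of G (depth 7)
D: left child of E (depth 8)

G O R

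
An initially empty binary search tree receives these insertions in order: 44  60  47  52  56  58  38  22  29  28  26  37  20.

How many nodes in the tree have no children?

44: root
60: right child of 44 (depth 1)
47: left child of 60 (depth 2)
52: right child of 47 (depth 3)
56: right child of 52 (depth 4)
58: right child of 56 (depth 5)
38: left child of 44 (depth 1)
22: left child of 38 (depth 2)
29: right child of 22 (depth 3)
28: left child of 29 (depth 4)
26: left child of 28 (depth 5)
37: right child of 29 (depth 4)
20: left child of 22 (depth 3)

Leaves: 20, 26, 37, 58 — 4 in total.

4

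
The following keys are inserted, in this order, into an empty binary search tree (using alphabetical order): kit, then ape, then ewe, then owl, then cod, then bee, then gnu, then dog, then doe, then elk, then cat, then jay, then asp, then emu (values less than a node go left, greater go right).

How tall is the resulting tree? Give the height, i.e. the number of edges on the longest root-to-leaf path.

Resulting structure (node: left, right):
  kit: L=ape, R=owl
  ape: L=–, R=ewe
  ewe: L=cod, R=gnu
  owl: L=–, R=–
  cod: L=bee, R=dog
  bee: L=asp, R=cat
  gnu: L=–, R=jay
  dog: L=doe, R=elk
  doe: L=–, R=–
  elk: L=–, R=emu
  cat: L=–, R=–
  jay: L=–, R=–
  asp: L=–, R=–
  emu: L=–, R=–

The deepest node is emu at depth 6.

6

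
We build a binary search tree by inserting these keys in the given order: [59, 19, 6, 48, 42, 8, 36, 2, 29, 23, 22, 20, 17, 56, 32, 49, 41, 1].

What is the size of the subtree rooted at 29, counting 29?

5

59: root
19: left child of 59 (depth 1)
6: left child of 19 (depth 2)
48: right child of 19 (depth 2)
42: left child of 48 (depth 3)
8: right child of 6 (depth 3)
36: left child of 42 (depth 4)
2: left child of 6 (depth 3)
29: left child of 36 (depth 5)
23: left child of 29 (depth 6)
22: left child of 23 (depth 7)
20: left child of 22 (depth 8)
17: right child of 8 (depth 4)
56: right child of 48 (depth 3)
32: right child of 29 (depth 6)
49: left child of 56 (depth 4)
41: right child of 36 (depth 5)
1: left child of 2 (depth 4)

Subtree rooted at 29 contains: 29, 23, 22, 20, 32 — 5 nodes.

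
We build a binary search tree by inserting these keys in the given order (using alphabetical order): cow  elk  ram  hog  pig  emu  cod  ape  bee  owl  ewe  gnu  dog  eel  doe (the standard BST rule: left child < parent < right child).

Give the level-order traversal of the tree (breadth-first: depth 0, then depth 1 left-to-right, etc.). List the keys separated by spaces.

cow cod elk ape dog ram bee doe eel hog emu pig ewe owl gnu

Resulting structure (node: left, right):
  cow: L=cod, R=elk
  elk: L=dog, R=ram
  ram: L=hog, R=–
  hog: L=emu, R=pig
  pig: L=owl, R=–
  emu: L=–, R=ewe
  cod: L=ape, R=–
  ape: L=–, R=bee
  bee: L=–, R=–
  owl: L=–, R=–
  ewe: L=–, R=gnu
  gnu: L=–, R=–
  dog: L=doe, R=eel
  eel: L=–, R=–
  doe: L=–, R=–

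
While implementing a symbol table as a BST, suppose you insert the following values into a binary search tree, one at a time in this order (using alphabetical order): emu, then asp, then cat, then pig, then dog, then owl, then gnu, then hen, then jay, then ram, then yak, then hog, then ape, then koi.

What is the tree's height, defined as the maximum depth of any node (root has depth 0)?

6

Insert emu: tree is empty, so emu becomes the root.
Insert asp: asp < emu → go left. Place as left child of emu.
Insert cat: cat < emu → go left; cat > asp → go right. Place as right child of asp.
Insert pig: pig > emu → go right. Place as right child of emu.
Insert dog: dog < emu → go left; dog > asp → go right; dog > cat → go right. Place as right child of cat.
Insert owl: owl > emu → go right; owl < pig → go left. Place as left child of pig.
Insert gnu: gnu > emu → go right; gnu < pig → go left; gnu < owl → go left. Place as left child of owl.
Insert hen: hen > emu → go right; hen < pig → go left; hen < owl → go left; hen > gnu → go right. Place as right child of gnu.
Insert jay: jay > emu → go right; jay < pig → go left; jay < owl → go left; jay > gnu → go right; jay > hen → go right. Place as right child of hen.
Insert ram: ram > emu → go right; ram > pig → go right. Place as right child of pig.
Insert yak: yak > emu → go right; yak > pig → go right; yak > ram → go right. Place as right child of ram.
Insert hog: hog > emu → go right; hog < pig → go left; hog < owl → go left; hog > gnu → go right; hog > hen → go right; hog < jay → go left. Place as left child of jay.
Insert ape: ape < emu → go left; ape < asp → go left. Place as left child of asp.
Insert koi: koi > emu → go right; koi < pig → go left; koi < owl → go left; koi > gnu → go right; koi > hen → go right; koi > jay → go right. Place as right child of jay.

The deepest node is hog at depth 6.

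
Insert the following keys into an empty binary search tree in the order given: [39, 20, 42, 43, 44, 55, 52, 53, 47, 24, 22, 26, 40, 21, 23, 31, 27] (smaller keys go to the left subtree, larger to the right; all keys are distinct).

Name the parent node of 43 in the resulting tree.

Resulting structure (node: left, right):
  39: L=20, R=42
  20: L=–, R=24
  42: L=40, R=43
  43: L=–, R=44
  44: L=–, R=55
  55: L=52, R=–
  52: L=47, R=53
  53: L=–, R=–
  47: L=–, R=–
  24: L=22, R=26
  22: L=21, R=23
  26: L=–, R=31
  40: L=–, R=–
  21: L=–, R=–
  23: L=–, R=–
  31: L=27, R=–
  27: L=–, R=–

42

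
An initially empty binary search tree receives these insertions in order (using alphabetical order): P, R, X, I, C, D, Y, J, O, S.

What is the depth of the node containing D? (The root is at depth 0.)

3

Insert P: tree is empty, so P becomes the root.
Insert R: R > P → go right. Place as right child of P.
Insert X: X > P → go right; X > R → go right. Place as right child of R.
Insert I: I < P → go left. Place as left child of P.
Insert C: C < P → go left; C < I → go left. Place as left child of I.
Insert D: D < P → go left; D < I → go left; D > C → go right. Place as right child of C.
Insert Y: Y > P → go right; Y > R → go right; Y > X → go right. Place as right child of X.
Insert J: J < P → go left; J > I → go right. Place as right child of I.
Insert O: O < P → go left; O > I → go right; O > J → go right. Place as right child of J.
Insert S: S > P → go right; S > R → go right; S < X → go left. Place as left child of X.

Path to D: P → I → C → D, which is 3 edges.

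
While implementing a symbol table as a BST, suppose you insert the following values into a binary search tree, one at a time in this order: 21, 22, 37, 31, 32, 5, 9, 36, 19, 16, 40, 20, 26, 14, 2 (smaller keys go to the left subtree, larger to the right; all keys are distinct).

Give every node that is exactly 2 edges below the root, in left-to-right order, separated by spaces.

2 9 37

21: root
22: right child of 21 (depth 1)
37: right child of 22 (depth 2)
31: left child of 37 (depth 3)
32: right child of 31 (depth 4)
5: left child of 21 (depth 1)
9: right child of 5 (depth 2)
36: right child of 32 (depth 5)
19: right child of 9 (depth 3)
16: left child of 19 (depth 4)
40: right child of 37 (depth 3)
20: right child of 19 (depth 4)
26: left child of 31 (depth 4)
14: left child of 16 (depth 5)
2: left child of 5 (depth 2)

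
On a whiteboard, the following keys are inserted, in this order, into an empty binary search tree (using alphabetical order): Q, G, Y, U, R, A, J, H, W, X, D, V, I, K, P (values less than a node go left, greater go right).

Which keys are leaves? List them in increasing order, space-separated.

Resulting structure (node: left, right):
  Q: L=G, R=Y
  G: L=A, R=J
  Y: L=U, R=–
  U: L=R, R=W
  R: L=–, R=–
  A: L=–, R=D
  J: L=H, R=K
  H: L=–, R=I
  W: L=V, R=X
  X: L=–, R=–
  D: L=–, R=–
  V: L=–, R=–
  I: L=–, R=–
  K: L=–, R=P
  P: L=–, R=–

D I P R V X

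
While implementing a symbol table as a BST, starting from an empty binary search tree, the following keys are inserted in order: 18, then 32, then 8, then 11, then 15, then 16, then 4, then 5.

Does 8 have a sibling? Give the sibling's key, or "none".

Resulting structure (node: left, right):
  18: L=8, R=32
  32: L=–, R=–
  8: L=4, R=11
  11: L=–, R=15
  15: L=–, R=16
  16: L=–, R=–
  4: L=–, R=5
  5: L=–, R=–

8's parent is 18; the other child of 18 is 32.

32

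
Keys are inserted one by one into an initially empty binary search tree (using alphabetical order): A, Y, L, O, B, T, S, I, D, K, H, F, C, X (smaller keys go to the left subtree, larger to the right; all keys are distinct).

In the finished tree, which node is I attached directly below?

Insert A: tree is empty, so A becomes the root.
Insert Y: Y > A → go right. Place as right child of A.
Insert L: L > A → go right; L < Y → go left. Place as left child of Y.
Insert O: O > A → go right; O < Y → go left; O > L → go right. Place as right child of L.
Insert B: B > A → go right; B < Y → go left; B < L → go left. Place as left child of L.
Insert T: T > A → go right; T < Y → go left; T > L → go right; T > O → go right. Place as right child of O.
Insert S: S > A → go right; S < Y → go left; S > L → go right; S > O → go right; S < T → go left. Place as left child of T.
Insert I: I > A → go right; I < Y → go left; I < L → go left; I > B → go right. Place as right child of B.
Insert D: D > A → go right; D < Y → go left; D < L → go left; D > B → go right; D < I → go left. Place as left child of I.
Insert K: K > A → go right; K < Y → go left; K < L → go left; K > B → go right; K > I → go right. Place as right child of I.
Insert H: H > A → go right; H < Y → go left; H < L → go left; H > B → go right; H < I → go left; H > D → go right. Place as right child of D.
Insert F: F > A → go right; F < Y → go left; F < L → go left; F > B → go right; F < I → go left; F > D → go right; F < H → go left. Place as left child of H.
Insert C: C > A → go right; C < Y → go left; C < L → go left; C > B → go right; C < I → go left; C < D → go left. Place as left child of D.
Insert X: X > A → go right; X < Y → go left; X > L → go right; X > O → go right; X > T → go right. Place as right child of T.

B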